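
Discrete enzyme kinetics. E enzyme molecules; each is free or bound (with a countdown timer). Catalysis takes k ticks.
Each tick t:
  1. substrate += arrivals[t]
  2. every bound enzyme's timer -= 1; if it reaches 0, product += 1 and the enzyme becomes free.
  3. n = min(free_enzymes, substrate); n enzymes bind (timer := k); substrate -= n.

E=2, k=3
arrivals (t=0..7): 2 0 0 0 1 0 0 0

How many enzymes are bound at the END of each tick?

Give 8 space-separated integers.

t=0: arr=2 -> substrate=0 bound=2 product=0
t=1: arr=0 -> substrate=0 bound=2 product=0
t=2: arr=0 -> substrate=0 bound=2 product=0
t=3: arr=0 -> substrate=0 bound=0 product=2
t=4: arr=1 -> substrate=0 bound=1 product=2
t=5: arr=0 -> substrate=0 bound=1 product=2
t=6: arr=0 -> substrate=0 bound=1 product=2
t=7: arr=0 -> substrate=0 bound=0 product=3

Answer: 2 2 2 0 1 1 1 0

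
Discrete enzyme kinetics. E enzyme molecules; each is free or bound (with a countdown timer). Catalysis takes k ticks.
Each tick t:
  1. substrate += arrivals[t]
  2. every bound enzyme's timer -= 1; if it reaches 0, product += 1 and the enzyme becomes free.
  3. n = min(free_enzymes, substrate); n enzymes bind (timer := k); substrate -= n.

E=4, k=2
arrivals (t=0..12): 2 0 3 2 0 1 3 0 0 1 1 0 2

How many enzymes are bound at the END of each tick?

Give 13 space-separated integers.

Answer: 2 2 3 4 2 2 4 3 0 1 2 1 2

Derivation:
t=0: arr=2 -> substrate=0 bound=2 product=0
t=1: arr=0 -> substrate=0 bound=2 product=0
t=2: arr=3 -> substrate=0 bound=3 product=2
t=3: arr=2 -> substrate=1 bound=4 product=2
t=4: arr=0 -> substrate=0 bound=2 product=5
t=5: arr=1 -> substrate=0 bound=2 product=6
t=6: arr=3 -> substrate=0 bound=4 product=7
t=7: arr=0 -> substrate=0 bound=3 product=8
t=8: arr=0 -> substrate=0 bound=0 product=11
t=9: arr=1 -> substrate=0 bound=1 product=11
t=10: arr=1 -> substrate=0 bound=2 product=11
t=11: arr=0 -> substrate=0 bound=1 product=12
t=12: arr=2 -> substrate=0 bound=2 product=13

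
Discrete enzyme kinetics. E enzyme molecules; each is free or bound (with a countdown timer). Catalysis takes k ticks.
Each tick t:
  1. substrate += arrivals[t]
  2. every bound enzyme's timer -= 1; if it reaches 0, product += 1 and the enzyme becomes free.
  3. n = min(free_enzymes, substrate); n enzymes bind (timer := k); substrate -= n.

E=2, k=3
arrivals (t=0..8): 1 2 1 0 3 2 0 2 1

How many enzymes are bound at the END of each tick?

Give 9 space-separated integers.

Answer: 1 2 2 2 2 2 2 2 2

Derivation:
t=0: arr=1 -> substrate=0 bound=1 product=0
t=1: arr=2 -> substrate=1 bound=2 product=0
t=2: arr=1 -> substrate=2 bound=2 product=0
t=3: arr=0 -> substrate=1 bound=2 product=1
t=4: arr=3 -> substrate=3 bound=2 product=2
t=5: arr=2 -> substrate=5 bound=2 product=2
t=6: arr=0 -> substrate=4 bound=2 product=3
t=7: arr=2 -> substrate=5 bound=2 product=4
t=8: arr=1 -> substrate=6 bound=2 product=4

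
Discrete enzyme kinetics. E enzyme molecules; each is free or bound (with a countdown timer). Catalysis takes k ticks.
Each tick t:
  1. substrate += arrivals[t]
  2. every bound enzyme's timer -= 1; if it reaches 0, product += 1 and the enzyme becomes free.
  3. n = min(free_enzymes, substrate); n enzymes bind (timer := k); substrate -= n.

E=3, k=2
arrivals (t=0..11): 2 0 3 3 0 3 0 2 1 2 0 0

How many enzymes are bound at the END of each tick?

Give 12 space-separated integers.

t=0: arr=2 -> substrate=0 bound=2 product=0
t=1: arr=0 -> substrate=0 bound=2 product=0
t=2: arr=3 -> substrate=0 bound=3 product=2
t=3: arr=3 -> substrate=3 bound=3 product=2
t=4: arr=0 -> substrate=0 bound=3 product=5
t=5: arr=3 -> substrate=3 bound=3 product=5
t=6: arr=0 -> substrate=0 bound=3 product=8
t=7: arr=2 -> substrate=2 bound=3 product=8
t=8: arr=1 -> substrate=0 bound=3 product=11
t=9: arr=2 -> substrate=2 bound=3 product=11
t=10: arr=0 -> substrate=0 bound=2 product=14
t=11: arr=0 -> substrate=0 bound=2 product=14

Answer: 2 2 3 3 3 3 3 3 3 3 2 2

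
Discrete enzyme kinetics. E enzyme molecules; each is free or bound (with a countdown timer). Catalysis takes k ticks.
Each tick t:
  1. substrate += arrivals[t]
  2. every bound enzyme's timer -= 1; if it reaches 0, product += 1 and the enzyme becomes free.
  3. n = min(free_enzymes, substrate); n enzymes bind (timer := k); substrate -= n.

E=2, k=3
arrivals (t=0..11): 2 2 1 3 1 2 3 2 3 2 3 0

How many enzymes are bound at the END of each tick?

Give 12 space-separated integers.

Answer: 2 2 2 2 2 2 2 2 2 2 2 2

Derivation:
t=0: arr=2 -> substrate=0 bound=2 product=0
t=1: arr=2 -> substrate=2 bound=2 product=0
t=2: arr=1 -> substrate=3 bound=2 product=0
t=3: arr=3 -> substrate=4 bound=2 product=2
t=4: arr=1 -> substrate=5 bound=2 product=2
t=5: arr=2 -> substrate=7 bound=2 product=2
t=6: arr=3 -> substrate=8 bound=2 product=4
t=7: arr=2 -> substrate=10 bound=2 product=4
t=8: arr=3 -> substrate=13 bound=2 product=4
t=9: arr=2 -> substrate=13 bound=2 product=6
t=10: arr=3 -> substrate=16 bound=2 product=6
t=11: arr=0 -> substrate=16 bound=2 product=6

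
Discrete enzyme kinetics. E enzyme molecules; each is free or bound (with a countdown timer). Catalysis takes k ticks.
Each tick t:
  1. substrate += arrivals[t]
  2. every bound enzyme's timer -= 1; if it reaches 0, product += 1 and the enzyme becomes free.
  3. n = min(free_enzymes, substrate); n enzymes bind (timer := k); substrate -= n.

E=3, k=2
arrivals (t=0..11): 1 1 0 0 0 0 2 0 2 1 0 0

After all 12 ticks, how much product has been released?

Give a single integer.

Answer: 7

Derivation:
t=0: arr=1 -> substrate=0 bound=1 product=0
t=1: arr=1 -> substrate=0 bound=2 product=0
t=2: arr=0 -> substrate=0 bound=1 product=1
t=3: arr=0 -> substrate=0 bound=0 product=2
t=4: arr=0 -> substrate=0 bound=0 product=2
t=5: arr=0 -> substrate=0 bound=0 product=2
t=6: arr=2 -> substrate=0 bound=2 product=2
t=7: arr=0 -> substrate=0 bound=2 product=2
t=8: arr=2 -> substrate=0 bound=2 product=4
t=9: arr=1 -> substrate=0 bound=3 product=4
t=10: arr=0 -> substrate=0 bound=1 product=6
t=11: arr=0 -> substrate=0 bound=0 product=7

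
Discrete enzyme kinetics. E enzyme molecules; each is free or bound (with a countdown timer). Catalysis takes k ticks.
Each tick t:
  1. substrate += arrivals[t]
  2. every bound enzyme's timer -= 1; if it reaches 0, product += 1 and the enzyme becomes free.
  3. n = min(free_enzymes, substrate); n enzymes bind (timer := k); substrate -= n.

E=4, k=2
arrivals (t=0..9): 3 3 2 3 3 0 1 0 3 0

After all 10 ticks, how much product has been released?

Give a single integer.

Answer: 15

Derivation:
t=0: arr=3 -> substrate=0 bound=3 product=0
t=1: arr=3 -> substrate=2 bound=4 product=0
t=2: arr=2 -> substrate=1 bound=4 product=3
t=3: arr=3 -> substrate=3 bound=4 product=4
t=4: arr=3 -> substrate=3 bound=4 product=7
t=5: arr=0 -> substrate=2 bound=4 product=8
t=6: arr=1 -> substrate=0 bound=4 product=11
t=7: arr=0 -> substrate=0 bound=3 product=12
t=8: arr=3 -> substrate=0 bound=3 product=15
t=9: arr=0 -> substrate=0 bound=3 product=15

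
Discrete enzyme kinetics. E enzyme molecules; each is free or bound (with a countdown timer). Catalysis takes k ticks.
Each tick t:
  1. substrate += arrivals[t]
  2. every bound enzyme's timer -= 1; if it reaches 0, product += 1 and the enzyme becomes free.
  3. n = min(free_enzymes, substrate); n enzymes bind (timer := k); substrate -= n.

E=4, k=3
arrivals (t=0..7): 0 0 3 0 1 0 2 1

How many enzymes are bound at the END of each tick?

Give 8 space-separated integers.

Answer: 0 0 3 3 4 1 3 3

Derivation:
t=0: arr=0 -> substrate=0 bound=0 product=0
t=1: arr=0 -> substrate=0 bound=0 product=0
t=2: arr=3 -> substrate=0 bound=3 product=0
t=3: arr=0 -> substrate=0 bound=3 product=0
t=4: arr=1 -> substrate=0 bound=4 product=0
t=5: arr=0 -> substrate=0 bound=1 product=3
t=6: arr=2 -> substrate=0 bound=3 product=3
t=7: arr=1 -> substrate=0 bound=3 product=4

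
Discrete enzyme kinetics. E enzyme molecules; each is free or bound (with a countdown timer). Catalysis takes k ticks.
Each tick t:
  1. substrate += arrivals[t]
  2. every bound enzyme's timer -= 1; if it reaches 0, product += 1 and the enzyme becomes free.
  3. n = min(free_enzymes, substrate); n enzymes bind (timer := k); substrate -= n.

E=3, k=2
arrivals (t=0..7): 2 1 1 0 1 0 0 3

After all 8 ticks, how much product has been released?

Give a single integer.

t=0: arr=2 -> substrate=0 bound=2 product=0
t=1: arr=1 -> substrate=0 bound=3 product=0
t=2: arr=1 -> substrate=0 bound=2 product=2
t=3: arr=0 -> substrate=0 bound=1 product=3
t=4: arr=1 -> substrate=0 bound=1 product=4
t=5: arr=0 -> substrate=0 bound=1 product=4
t=6: arr=0 -> substrate=0 bound=0 product=5
t=7: arr=3 -> substrate=0 bound=3 product=5

Answer: 5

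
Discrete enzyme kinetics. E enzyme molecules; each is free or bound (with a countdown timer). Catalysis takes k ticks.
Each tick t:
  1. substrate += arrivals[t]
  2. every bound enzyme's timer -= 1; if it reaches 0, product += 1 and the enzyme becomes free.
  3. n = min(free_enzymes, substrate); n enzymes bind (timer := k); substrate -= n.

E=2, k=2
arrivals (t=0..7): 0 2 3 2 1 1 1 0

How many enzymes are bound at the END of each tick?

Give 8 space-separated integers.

Answer: 0 2 2 2 2 2 2 2

Derivation:
t=0: arr=0 -> substrate=0 bound=0 product=0
t=1: arr=2 -> substrate=0 bound=2 product=0
t=2: arr=3 -> substrate=3 bound=2 product=0
t=3: arr=2 -> substrate=3 bound=2 product=2
t=4: arr=1 -> substrate=4 bound=2 product=2
t=5: arr=1 -> substrate=3 bound=2 product=4
t=6: arr=1 -> substrate=4 bound=2 product=4
t=7: arr=0 -> substrate=2 bound=2 product=6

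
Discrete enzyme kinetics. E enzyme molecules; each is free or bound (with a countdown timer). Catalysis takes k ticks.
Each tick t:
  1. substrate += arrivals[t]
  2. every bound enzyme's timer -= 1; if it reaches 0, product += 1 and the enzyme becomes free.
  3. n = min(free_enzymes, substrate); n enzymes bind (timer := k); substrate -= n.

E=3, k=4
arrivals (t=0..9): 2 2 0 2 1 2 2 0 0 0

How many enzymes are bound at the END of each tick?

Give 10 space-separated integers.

Answer: 2 3 3 3 3 3 3 3 3 3

Derivation:
t=0: arr=2 -> substrate=0 bound=2 product=0
t=1: arr=2 -> substrate=1 bound=3 product=0
t=2: arr=0 -> substrate=1 bound=3 product=0
t=3: arr=2 -> substrate=3 bound=3 product=0
t=4: arr=1 -> substrate=2 bound=3 product=2
t=5: arr=2 -> substrate=3 bound=3 product=3
t=6: arr=2 -> substrate=5 bound=3 product=3
t=7: arr=0 -> substrate=5 bound=3 product=3
t=8: arr=0 -> substrate=3 bound=3 product=5
t=9: arr=0 -> substrate=2 bound=3 product=6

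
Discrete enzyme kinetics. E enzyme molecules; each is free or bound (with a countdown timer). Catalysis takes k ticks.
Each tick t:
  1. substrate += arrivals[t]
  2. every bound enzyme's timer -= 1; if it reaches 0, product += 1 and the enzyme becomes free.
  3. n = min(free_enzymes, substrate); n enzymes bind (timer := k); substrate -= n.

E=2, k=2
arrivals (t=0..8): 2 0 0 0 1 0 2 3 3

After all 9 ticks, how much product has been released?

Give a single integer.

t=0: arr=2 -> substrate=0 bound=2 product=0
t=1: arr=0 -> substrate=0 bound=2 product=0
t=2: arr=0 -> substrate=0 bound=0 product=2
t=3: arr=0 -> substrate=0 bound=0 product=2
t=4: arr=1 -> substrate=0 bound=1 product=2
t=5: arr=0 -> substrate=0 bound=1 product=2
t=6: arr=2 -> substrate=0 bound=2 product=3
t=7: arr=3 -> substrate=3 bound=2 product=3
t=8: arr=3 -> substrate=4 bound=2 product=5

Answer: 5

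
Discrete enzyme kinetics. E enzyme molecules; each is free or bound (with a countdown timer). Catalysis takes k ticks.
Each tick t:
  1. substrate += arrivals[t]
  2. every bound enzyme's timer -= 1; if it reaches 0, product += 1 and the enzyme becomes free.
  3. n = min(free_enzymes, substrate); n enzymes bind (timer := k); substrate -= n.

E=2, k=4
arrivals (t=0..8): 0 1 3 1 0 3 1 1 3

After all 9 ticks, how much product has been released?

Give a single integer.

t=0: arr=0 -> substrate=0 bound=0 product=0
t=1: arr=1 -> substrate=0 bound=1 product=0
t=2: arr=3 -> substrate=2 bound=2 product=0
t=3: arr=1 -> substrate=3 bound=2 product=0
t=4: arr=0 -> substrate=3 bound=2 product=0
t=5: arr=3 -> substrate=5 bound=2 product=1
t=6: arr=1 -> substrate=5 bound=2 product=2
t=7: arr=1 -> substrate=6 bound=2 product=2
t=8: arr=3 -> substrate=9 bound=2 product=2

Answer: 2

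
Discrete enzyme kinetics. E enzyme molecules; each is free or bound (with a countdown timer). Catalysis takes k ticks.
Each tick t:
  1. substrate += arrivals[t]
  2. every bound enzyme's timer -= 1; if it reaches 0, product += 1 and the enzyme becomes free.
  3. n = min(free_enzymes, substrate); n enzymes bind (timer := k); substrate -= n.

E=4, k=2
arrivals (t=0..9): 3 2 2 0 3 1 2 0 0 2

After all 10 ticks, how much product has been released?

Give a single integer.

Answer: 13

Derivation:
t=0: arr=3 -> substrate=0 bound=3 product=0
t=1: arr=2 -> substrate=1 bound=4 product=0
t=2: arr=2 -> substrate=0 bound=4 product=3
t=3: arr=0 -> substrate=0 bound=3 product=4
t=4: arr=3 -> substrate=0 bound=3 product=7
t=5: arr=1 -> substrate=0 bound=4 product=7
t=6: arr=2 -> substrate=0 bound=3 product=10
t=7: arr=0 -> substrate=0 bound=2 product=11
t=8: arr=0 -> substrate=0 bound=0 product=13
t=9: arr=2 -> substrate=0 bound=2 product=13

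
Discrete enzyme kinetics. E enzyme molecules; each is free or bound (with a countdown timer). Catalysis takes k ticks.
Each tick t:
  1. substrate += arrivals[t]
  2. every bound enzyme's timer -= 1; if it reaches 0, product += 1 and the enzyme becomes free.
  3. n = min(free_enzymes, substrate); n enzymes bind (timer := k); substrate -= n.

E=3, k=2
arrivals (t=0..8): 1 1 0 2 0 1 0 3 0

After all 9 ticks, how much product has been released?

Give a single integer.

t=0: arr=1 -> substrate=0 bound=1 product=0
t=1: arr=1 -> substrate=0 bound=2 product=0
t=2: arr=0 -> substrate=0 bound=1 product=1
t=3: arr=2 -> substrate=0 bound=2 product=2
t=4: arr=0 -> substrate=0 bound=2 product=2
t=5: arr=1 -> substrate=0 bound=1 product=4
t=6: arr=0 -> substrate=0 bound=1 product=4
t=7: arr=3 -> substrate=0 bound=3 product=5
t=8: arr=0 -> substrate=0 bound=3 product=5

Answer: 5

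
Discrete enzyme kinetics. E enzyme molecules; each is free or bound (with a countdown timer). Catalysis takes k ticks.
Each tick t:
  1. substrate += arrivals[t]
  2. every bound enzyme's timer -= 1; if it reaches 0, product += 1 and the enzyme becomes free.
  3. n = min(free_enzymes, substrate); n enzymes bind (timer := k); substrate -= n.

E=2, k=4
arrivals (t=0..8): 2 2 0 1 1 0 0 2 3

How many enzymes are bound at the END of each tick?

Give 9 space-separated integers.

Answer: 2 2 2 2 2 2 2 2 2

Derivation:
t=0: arr=2 -> substrate=0 bound=2 product=0
t=1: arr=2 -> substrate=2 bound=2 product=0
t=2: arr=0 -> substrate=2 bound=2 product=0
t=3: arr=1 -> substrate=3 bound=2 product=0
t=4: arr=1 -> substrate=2 bound=2 product=2
t=5: arr=0 -> substrate=2 bound=2 product=2
t=6: arr=0 -> substrate=2 bound=2 product=2
t=7: arr=2 -> substrate=4 bound=2 product=2
t=8: arr=3 -> substrate=5 bound=2 product=4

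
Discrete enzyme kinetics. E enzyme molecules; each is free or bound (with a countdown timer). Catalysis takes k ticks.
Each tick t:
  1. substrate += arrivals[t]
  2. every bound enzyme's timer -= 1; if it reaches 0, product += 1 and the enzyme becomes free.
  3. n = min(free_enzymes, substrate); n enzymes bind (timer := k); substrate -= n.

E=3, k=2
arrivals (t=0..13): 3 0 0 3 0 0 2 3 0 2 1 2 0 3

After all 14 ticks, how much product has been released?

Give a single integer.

Answer: 15

Derivation:
t=0: arr=3 -> substrate=0 bound=3 product=0
t=1: arr=0 -> substrate=0 bound=3 product=0
t=2: arr=0 -> substrate=0 bound=0 product=3
t=3: arr=3 -> substrate=0 bound=3 product=3
t=4: arr=0 -> substrate=0 bound=3 product=3
t=5: arr=0 -> substrate=0 bound=0 product=6
t=6: arr=2 -> substrate=0 bound=2 product=6
t=7: arr=3 -> substrate=2 bound=3 product=6
t=8: arr=0 -> substrate=0 bound=3 product=8
t=9: arr=2 -> substrate=1 bound=3 product=9
t=10: arr=1 -> substrate=0 bound=3 product=11
t=11: arr=2 -> substrate=1 bound=3 product=12
t=12: arr=0 -> substrate=0 bound=2 product=14
t=13: arr=3 -> substrate=1 bound=3 product=15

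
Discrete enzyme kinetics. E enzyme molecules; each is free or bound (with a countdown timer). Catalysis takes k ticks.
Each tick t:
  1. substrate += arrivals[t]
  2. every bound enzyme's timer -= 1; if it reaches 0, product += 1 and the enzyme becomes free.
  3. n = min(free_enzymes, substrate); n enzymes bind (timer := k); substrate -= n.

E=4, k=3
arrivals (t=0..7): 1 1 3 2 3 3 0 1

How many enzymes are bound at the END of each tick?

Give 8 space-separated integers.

Answer: 1 2 4 4 4 4 4 4

Derivation:
t=0: arr=1 -> substrate=0 bound=1 product=0
t=1: arr=1 -> substrate=0 bound=2 product=0
t=2: arr=3 -> substrate=1 bound=4 product=0
t=3: arr=2 -> substrate=2 bound=4 product=1
t=4: arr=3 -> substrate=4 bound=4 product=2
t=5: arr=3 -> substrate=5 bound=4 product=4
t=6: arr=0 -> substrate=4 bound=4 product=5
t=7: arr=1 -> substrate=4 bound=4 product=6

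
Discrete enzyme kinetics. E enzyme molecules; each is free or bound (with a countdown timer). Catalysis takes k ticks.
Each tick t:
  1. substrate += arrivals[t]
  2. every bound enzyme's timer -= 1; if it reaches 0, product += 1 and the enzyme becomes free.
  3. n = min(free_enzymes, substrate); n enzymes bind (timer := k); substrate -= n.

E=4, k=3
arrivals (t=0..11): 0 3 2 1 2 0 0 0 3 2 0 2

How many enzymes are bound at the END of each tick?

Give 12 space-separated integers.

Answer: 0 3 4 4 4 4 4 1 3 4 4 4

Derivation:
t=0: arr=0 -> substrate=0 bound=0 product=0
t=1: arr=3 -> substrate=0 bound=3 product=0
t=2: arr=2 -> substrate=1 bound=4 product=0
t=3: arr=1 -> substrate=2 bound=4 product=0
t=4: arr=2 -> substrate=1 bound=4 product=3
t=5: arr=0 -> substrate=0 bound=4 product=4
t=6: arr=0 -> substrate=0 bound=4 product=4
t=7: arr=0 -> substrate=0 bound=1 product=7
t=8: arr=3 -> substrate=0 bound=3 product=8
t=9: arr=2 -> substrate=1 bound=4 product=8
t=10: arr=0 -> substrate=1 bound=4 product=8
t=11: arr=2 -> substrate=0 bound=4 product=11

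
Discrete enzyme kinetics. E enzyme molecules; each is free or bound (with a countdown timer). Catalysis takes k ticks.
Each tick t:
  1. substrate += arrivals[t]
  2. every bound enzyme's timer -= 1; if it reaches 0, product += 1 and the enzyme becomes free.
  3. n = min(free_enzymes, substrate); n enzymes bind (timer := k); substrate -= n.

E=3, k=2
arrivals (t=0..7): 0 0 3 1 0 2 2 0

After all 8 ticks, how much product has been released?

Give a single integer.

t=0: arr=0 -> substrate=0 bound=0 product=0
t=1: arr=0 -> substrate=0 bound=0 product=0
t=2: arr=3 -> substrate=0 bound=3 product=0
t=3: arr=1 -> substrate=1 bound=3 product=0
t=4: arr=0 -> substrate=0 bound=1 product=3
t=5: arr=2 -> substrate=0 bound=3 product=3
t=6: arr=2 -> substrate=1 bound=3 product=4
t=7: arr=0 -> substrate=0 bound=2 product=6

Answer: 6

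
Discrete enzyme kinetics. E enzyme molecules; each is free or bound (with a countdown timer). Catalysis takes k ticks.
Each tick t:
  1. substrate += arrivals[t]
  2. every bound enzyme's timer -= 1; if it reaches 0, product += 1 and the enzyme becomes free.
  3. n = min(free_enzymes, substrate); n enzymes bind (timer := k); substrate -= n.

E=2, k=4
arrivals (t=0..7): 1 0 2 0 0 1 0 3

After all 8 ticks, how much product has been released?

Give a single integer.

Answer: 2

Derivation:
t=0: arr=1 -> substrate=0 bound=1 product=0
t=1: arr=0 -> substrate=0 bound=1 product=0
t=2: arr=2 -> substrate=1 bound=2 product=0
t=3: arr=0 -> substrate=1 bound=2 product=0
t=4: arr=0 -> substrate=0 bound=2 product=1
t=5: arr=1 -> substrate=1 bound=2 product=1
t=6: arr=0 -> substrate=0 bound=2 product=2
t=7: arr=3 -> substrate=3 bound=2 product=2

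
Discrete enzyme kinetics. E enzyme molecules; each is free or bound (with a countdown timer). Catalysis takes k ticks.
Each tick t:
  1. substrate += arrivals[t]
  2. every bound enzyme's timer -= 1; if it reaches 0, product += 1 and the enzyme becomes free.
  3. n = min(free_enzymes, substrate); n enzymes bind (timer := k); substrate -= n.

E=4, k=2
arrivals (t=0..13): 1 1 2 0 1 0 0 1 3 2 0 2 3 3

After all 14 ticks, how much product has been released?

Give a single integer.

Answer: 13

Derivation:
t=0: arr=1 -> substrate=0 bound=1 product=0
t=1: arr=1 -> substrate=0 bound=2 product=0
t=2: arr=2 -> substrate=0 bound=3 product=1
t=3: arr=0 -> substrate=0 bound=2 product=2
t=4: arr=1 -> substrate=0 bound=1 product=4
t=5: arr=0 -> substrate=0 bound=1 product=4
t=6: arr=0 -> substrate=0 bound=0 product=5
t=7: arr=1 -> substrate=0 bound=1 product=5
t=8: arr=3 -> substrate=0 bound=4 product=5
t=9: arr=2 -> substrate=1 bound=4 product=6
t=10: arr=0 -> substrate=0 bound=2 product=9
t=11: arr=2 -> substrate=0 bound=3 product=10
t=12: arr=3 -> substrate=1 bound=4 product=11
t=13: arr=3 -> substrate=2 bound=4 product=13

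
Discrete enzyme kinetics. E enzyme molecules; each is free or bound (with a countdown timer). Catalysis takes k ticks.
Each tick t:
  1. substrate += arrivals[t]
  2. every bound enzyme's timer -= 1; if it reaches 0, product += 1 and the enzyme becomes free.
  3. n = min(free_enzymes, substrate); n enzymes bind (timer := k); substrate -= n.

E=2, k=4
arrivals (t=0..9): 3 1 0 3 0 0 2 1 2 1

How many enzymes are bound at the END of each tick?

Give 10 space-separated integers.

t=0: arr=3 -> substrate=1 bound=2 product=0
t=1: arr=1 -> substrate=2 bound=2 product=0
t=2: arr=0 -> substrate=2 bound=2 product=0
t=3: arr=3 -> substrate=5 bound=2 product=0
t=4: arr=0 -> substrate=3 bound=2 product=2
t=5: arr=0 -> substrate=3 bound=2 product=2
t=6: arr=2 -> substrate=5 bound=2 product=2
t=7: arr=1 -> substrate=6 bound=2 product=2
t=8: arr=2 -> substrate=6 bound=2 product=4
t=9: arr=1 -> substrate=7 bound=2 product=4

Answer: 2 2 2 2 2 2 2 2 2 2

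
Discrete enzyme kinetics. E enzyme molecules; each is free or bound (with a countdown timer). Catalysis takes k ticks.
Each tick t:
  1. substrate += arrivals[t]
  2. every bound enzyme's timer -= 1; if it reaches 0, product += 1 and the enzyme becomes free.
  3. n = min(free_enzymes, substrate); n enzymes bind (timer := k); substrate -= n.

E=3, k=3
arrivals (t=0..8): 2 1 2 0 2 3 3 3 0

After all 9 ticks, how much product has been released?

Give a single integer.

Answer: 6

Derivation:
t=0: arr=2 -> substrate=0 bound=2 product=0
t=1: arr=1 -> substrate=0 bound=3 product=0
t=2: arr=2 -> substrate=2 bound=3 product=0
t=3: arr=0 -> substrate=0 bound=3 product=2
t=4: arr=2 -> substrate=1 bound=3 product=3
t=5: arr=3 -> substrate=4 bound=3 product=3
t=6: arr=3 -> substrate=5 bound=3 product=5
t=7: arr=3 -> substrate=7 bound=3 product=6
t=8: arr=0 -> substrate=7 bound=3 product=6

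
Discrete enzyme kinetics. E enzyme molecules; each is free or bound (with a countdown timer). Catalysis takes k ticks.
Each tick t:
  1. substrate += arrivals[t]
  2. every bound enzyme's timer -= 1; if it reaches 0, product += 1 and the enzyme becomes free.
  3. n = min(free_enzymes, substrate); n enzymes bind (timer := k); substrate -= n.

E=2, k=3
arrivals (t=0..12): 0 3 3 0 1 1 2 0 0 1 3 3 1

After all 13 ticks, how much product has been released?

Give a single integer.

t=0: arr=0 -> substrate=0 bound=0 product=0
t=1: arr=3 -> substrate=1 bound=2 product=0
t=2: arr=3 -> substrate=4 bound=2 product=0
t=3: arr=0 -> substrate=4 bound=2 product=0
t=4: arr=1 -> substrate=3 bound=2 product=2
t=5: arr=1 -> substrate=4 bound=2 product=2
t=6: arr=2 -> substrate=6 bound=2 product=2
t=7: arr=0 -> substrate=4 bound=2 product=4
t=8: arr=0 -> substrate=4 bound=2 product=4
t=9: arr=1 -> substrate=5 bound=2 product=4
t=10: arr=3 -> substrate=6 bound=2 product=6
t=11: arr=3 -> substrate=9 bound=2 product=6
t=12: arr=1 -> substrate=10 bound=2 product=6

Answer: 6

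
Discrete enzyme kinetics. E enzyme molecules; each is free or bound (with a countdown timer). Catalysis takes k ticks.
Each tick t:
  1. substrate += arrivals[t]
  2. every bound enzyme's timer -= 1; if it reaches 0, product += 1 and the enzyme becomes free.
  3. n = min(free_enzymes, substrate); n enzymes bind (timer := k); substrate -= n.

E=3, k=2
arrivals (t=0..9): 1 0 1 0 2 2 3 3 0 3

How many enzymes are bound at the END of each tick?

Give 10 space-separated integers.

t=0: arr=1 -> substrate=0 bound=1 product=0
t=1: arr=0 -> substrate=0 bound=1 product=0
t=2: arr=1 -> substrate=0 bound=1 product=1
t=3: arr=0 -> substrate=0 bound=1 product=1
t=4: arr=2 -> substrate=0 bound=2 product=2
t=5: arr=2 -> substrate=1 bound=3 product=2
t=6: arr=3 -> substrate=2 bound=3 product=4
t=7: arr=3 -> substrate=4 bound=3 product=5
t=8: arr=0 -> substrate=2 bound=3 product=7
t=9: arr=3 -> substrate=4 bound=3 product=8

Answer: 1 1 1 1 2 3 3 3 3 3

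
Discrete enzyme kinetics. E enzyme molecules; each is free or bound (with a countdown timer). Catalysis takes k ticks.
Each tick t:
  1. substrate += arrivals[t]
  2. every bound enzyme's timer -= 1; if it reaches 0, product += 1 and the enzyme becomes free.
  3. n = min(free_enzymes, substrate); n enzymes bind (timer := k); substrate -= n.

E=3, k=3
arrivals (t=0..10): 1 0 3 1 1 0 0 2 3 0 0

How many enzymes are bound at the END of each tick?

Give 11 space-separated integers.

Answer: 1 1 3 3 3 3 2 3 3 3 3

Derivation:
t=0: arr=1 -> substrate=0 bound=1 product=0
t=1: arr=0 -> substrate=0 bound=1 product=0
t=2: arr=3 -> substrate=1 bound=3 product=0
t=3: arr=1 -> substrate=1 bound=3 product=1
t=4: arr=1 -> substrate=2 bound=3 product=1
t=5: arr=0 -> substrate=0 bound=3 product=3
t=6: arr=0 -> substrate=0 bound=2 product=4
t=7: arr=2 -> substrate=1 bound=3 product=4
t=8: arr=3 -> substrate=2 bound=3 product=6
t=9: arr=0 -> substrate=2 bound=3 product=6
t=10: arr=0 -> substrate=1 bound=3 product=7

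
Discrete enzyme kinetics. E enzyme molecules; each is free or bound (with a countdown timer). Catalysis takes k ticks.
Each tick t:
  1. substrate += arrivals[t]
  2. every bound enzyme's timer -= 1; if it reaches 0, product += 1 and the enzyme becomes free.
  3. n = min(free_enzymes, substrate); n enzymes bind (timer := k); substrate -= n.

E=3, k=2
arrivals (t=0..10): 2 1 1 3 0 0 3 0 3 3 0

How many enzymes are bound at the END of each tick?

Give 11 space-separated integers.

t=0: arr=2 -> substrate=0 bound=2 product=0
t=1: arr=1 -> substrate=0 bound=3 product=0
t=2: arr=1 -> substrate=0 bound=2 product=2
t=3: arr=3 -> substrate=1 bound=3 product=3
t=4: arr=0 -> substrate=0 bound=3 product=4
t=5: arr=0 -> substrate=0 bound=1 product=6
t=6: arr=3 -> substrate=0 bound=3 product=7
t=7: arr=0 -> substrate=0 bound=3 product=7
t=8: arr=3 -> substrate=0 bound=3 product=10
t=9: arr=3 -> substrate=3 bound=3 product=10
t=10: arr=0 -> substrate=0 bound=3 product=13

Answer: 2 3 2 3 3 1 3 3 3 3 3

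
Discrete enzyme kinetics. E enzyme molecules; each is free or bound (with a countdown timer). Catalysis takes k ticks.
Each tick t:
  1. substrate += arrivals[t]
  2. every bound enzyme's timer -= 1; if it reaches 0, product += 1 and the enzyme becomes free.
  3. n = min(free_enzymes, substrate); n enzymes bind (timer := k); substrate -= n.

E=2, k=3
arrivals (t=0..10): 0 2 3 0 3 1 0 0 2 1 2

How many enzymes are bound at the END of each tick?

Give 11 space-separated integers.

t=0: arr=0 -> substrate=0 bound=0 product=0
t=1: arr=2 -> substrate=0 bound=2 product=0
t=2: arr=3 -> substrate=3 bound=2 product=0
t=3: arr=0 -> substrate=3 bound=2 product=0
t=4: arr=3 -> substrate=4 bound=2 product=2
t=5: arr=1 -> substrate=5 bound=2 product=2
t=6: arr=0 -> substrate=5 bound=2 product=2
t=7: arr=0 -> substrate=3 bound=2 product=4
t=8: arr=2 -> substrate=5 bound=2 product=4
t=9: arr=1 -> substrate=6 bound=2 product=4
t=10: arr=2 -> substrate=6 bound=2 product=6

Answer: 0 2 2 2 2 2 2 2 2 2 2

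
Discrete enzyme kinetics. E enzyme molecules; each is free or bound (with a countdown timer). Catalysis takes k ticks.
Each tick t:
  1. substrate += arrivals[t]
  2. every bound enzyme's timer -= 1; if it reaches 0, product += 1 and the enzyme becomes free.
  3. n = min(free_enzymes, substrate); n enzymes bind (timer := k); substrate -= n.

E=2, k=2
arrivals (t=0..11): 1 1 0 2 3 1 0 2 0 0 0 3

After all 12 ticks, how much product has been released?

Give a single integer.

Answer: 10

Derivation:
t=0: arr=1 -> substrate=0 bound=1 product=0
t=1: arr=1 -> substrate=0 bound=2 product=0
t=2: arr=0 -> substrate=0 bound=1 product=1
t=3: arr=2 -> substrate=0 bound=2 product=2
t=4: arr=3 -> substrate=3 bound=2 product=2
t=5: arr=1 -> substrate=2 bound=2 product=4
t=6: arr=0 -> substrate=2 bound=2 product=4
t=7: arr=2 -> substrate=2 bound=2 product=6
t=8: arr=0 -> substrate=2 bound=2 product=6
t=9: arr=0 -> substrate=0 bound=2 product=8
t=10: arr=0 -> substrate=0 bound=2 product=8
t=11: arr=3 -> substrate=1 bound=2 product=10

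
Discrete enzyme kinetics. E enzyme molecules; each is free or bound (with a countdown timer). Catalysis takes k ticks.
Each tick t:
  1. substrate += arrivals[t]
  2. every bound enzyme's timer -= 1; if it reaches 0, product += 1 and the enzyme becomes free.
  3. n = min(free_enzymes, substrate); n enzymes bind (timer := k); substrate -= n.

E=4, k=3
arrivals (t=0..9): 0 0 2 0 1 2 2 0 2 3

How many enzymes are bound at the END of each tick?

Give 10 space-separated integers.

Answer: 0 0 2 2 3 3 4 4 4 4

Derivation:
t=0: arr=0 -> substrate=0 bound=0 product=0
t=1: arr=0 -> substrate=0 bound=0 product=0
t=2: arr=2 -> substrate=0 bound=2 product=0
t=3: arr=0 -> substrate=0 bound=2 product=0
t=4: arr=1 -> substrate=0 bound=3 product=0
t=5: arr=2 -> substrate=0 bound=3 product=2
t=6: arr=2 -> substrate=1 bound=4 product=2
t=7: arr=0 -> substrate=0 bound=4 product=3
t=8: arr=2 -> substrate=0 bound=4 product=5
t=9: arr=3 -> substrate=2 bound=4 product=6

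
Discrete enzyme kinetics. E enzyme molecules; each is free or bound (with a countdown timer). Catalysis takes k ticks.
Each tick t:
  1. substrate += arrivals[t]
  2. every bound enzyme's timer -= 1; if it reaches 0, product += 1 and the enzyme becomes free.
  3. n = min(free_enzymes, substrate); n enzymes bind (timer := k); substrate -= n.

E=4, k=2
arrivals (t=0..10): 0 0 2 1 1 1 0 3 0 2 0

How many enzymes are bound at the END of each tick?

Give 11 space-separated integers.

Answer: 0 0 2 3 2 2 1 3 3 2 2

Derivation:
t=0: arr=0 -> substrate=0 bound=0 product=0
t=1: arr=0 -> substrate=0 bound=0 product=0
t=2: arr=2 -> substrate=0 bound=2 product=0
t=3: arr=1 -> substrate=0 bound=3 product=0
t=4: arr=1 -> substrate=0 bound=2 product=2
t=5: arr=1 -> substrate=0 bound=2 product=3
t=6: arr=0 -> substrate=0 bound=1 product=4
t=7: arr=3 -> substrate=0 bound=3 product=5
t=8: arr=0 -> substrate=0 bound=3 product=5
t=9: arr=2 -> substrate=0 bound=2 product=8
t=10: arr=0 -> substrate=0 bound=2 product=8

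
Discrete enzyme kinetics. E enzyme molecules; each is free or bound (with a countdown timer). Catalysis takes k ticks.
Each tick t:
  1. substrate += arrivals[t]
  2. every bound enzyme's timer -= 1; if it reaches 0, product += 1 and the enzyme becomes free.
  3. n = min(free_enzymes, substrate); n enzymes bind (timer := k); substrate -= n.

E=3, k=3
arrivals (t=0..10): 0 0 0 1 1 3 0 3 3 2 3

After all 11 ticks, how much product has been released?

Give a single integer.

t=0: arr=0 -> substrate=0 bound=0 product=0
t=1: arr=0 -> substrate=0 bound=0 product=0
t=2: arr=0 -> substrate=0 bound=0 product=0
t=3: arr=1 -> substrate=0 bound=1 product=0
t=4: arr=1 -> substrate=0 bound=2 product=0
t=5: arr=3 -> substrate=2 bound=3 product=0
t=6: arr=0 -> substrate=1 bound=3 product=1
t=7: arr=3 -> substrate=3 bound=3 product=2
t=8: arr=3 -> substrate=5 bound=3 product=3
t=9: arr=2 -> substrate=6 bound=3 product=4
t=10: arr=3 -> substrate=8 bound=3 product=5

Answer: 5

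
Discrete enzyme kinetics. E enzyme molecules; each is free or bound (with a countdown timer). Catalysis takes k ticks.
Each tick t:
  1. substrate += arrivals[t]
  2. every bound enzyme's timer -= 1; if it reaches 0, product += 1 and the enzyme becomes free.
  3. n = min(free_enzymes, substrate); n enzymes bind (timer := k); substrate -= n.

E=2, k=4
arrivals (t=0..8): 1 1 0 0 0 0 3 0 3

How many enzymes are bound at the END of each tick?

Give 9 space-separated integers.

Answer: 1 2 2 2 1 0 2 2 2

Derivation:
t=0: arr=1 -> substrate=0 bound=1 product=0
t=1: arr=1 -> substrate=0 bound=2 product=0
t=2: arr=0 -> substrate=0 bound=2 product=0
t=3: arr=0 -> substrate=0 bound=2 product=0
t=4: arr=0 -> substrate=0 bound=1 product=1
t=5: arr=0 -> substrate=0 bound=0 product=2
t=6: arr=3 -> substrate=1 bound=2 product=2
t=7: arr=0 -> substrate=1 bound=2 product=2
t=8: arr=3 -> substrate=4 bound=2 product=2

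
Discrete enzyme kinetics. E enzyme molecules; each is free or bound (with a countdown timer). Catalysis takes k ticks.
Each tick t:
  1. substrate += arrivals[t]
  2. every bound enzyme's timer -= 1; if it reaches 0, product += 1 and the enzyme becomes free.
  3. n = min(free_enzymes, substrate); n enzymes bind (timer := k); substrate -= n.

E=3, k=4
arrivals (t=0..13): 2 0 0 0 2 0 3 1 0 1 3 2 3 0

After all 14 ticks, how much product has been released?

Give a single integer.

Answer: 7

Derivation:
t=0: arr=2 -> substrate=0 bound=2 product=0
t=1: arr=0 -> substrate=0 bound=2 product=0
t=2: arr=0 -> substrate=0 bound=2 product=0
t=3: arr=0 -> substrate=0 bound=2 product=0
t=4: arr=2 -> substrate=0 bound=2 product=2
t=5: arr=0 -> substrate=0 bound=2 product=2
t=6: arr=3 -> substrate=2 bound=3 product=2
t=7: arr=1 -> substrate=3 bound=3 product=2
t=8: arr=0 -> substrate=1 bound=3 product=4
t=9: arr=1 -> substrate=2 bound=3 product=4
t=10: arr=3 -> substrate=4 bound=3 product=5
t=11: arr=2 -> substrate=6 bound=3 product=5
t=12: arr=3 -> substrate=7 bound=3 product=7
t=13: arr=0 -> substrate=7 bound=3 product=7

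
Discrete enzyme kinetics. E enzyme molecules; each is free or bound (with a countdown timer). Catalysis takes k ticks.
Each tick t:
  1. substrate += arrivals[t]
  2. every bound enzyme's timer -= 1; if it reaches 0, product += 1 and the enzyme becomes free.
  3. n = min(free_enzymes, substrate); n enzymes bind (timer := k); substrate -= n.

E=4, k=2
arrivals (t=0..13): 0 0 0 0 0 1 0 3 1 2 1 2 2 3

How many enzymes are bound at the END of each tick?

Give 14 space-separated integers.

t=0: arr=0 -> substrate=0 bound=0 product=0
t=1: arr=0 -> substrate=0 bound=0 product=0
t=2: arr=0 -> substrate=0 bound=0 product=0
t=3: arr=0 -> substrate=0 bound=0 product=0
t=4: arr=0 -> substrate=0 bound=0 product=0
t=5: arr=1 -> substrate=0 bound=1 product=0
t=6: arr=0 -> substrate=0 bound=1 product=0
t=7: arr=3 -> substrate=0 bound=3 product=1
t=8: arr=1 -> substrate=0 bound=4 product=1
t=9: arr=2 -> substrate=0 bound=3 product=4
t=10: arr=1 -> substrate=0 bound=3 product=5
t=11: arr=2 -> substrate=0 bound=3 product=7
t=12: arr=2 -> substrate=0 bound=4 product=8
t=13: arr=3 -> substrate=1 bound=4 product=10

Answer: 0 0 0 0 0 1 1 3 4 3 3 3 4 4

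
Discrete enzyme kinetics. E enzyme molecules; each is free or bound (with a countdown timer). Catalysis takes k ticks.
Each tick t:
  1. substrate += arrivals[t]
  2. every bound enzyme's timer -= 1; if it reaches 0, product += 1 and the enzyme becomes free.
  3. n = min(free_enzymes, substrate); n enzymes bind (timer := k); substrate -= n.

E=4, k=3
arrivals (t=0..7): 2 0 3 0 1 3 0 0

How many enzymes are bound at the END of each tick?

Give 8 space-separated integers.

Answer: 2 2 4 3 4 4 4 3

Derivation:
t=0: arr=2 -> substrate=0 bound=2 product=0
t=1: arr=0 -> substrate=0 bound=2 product=0
t=2: arr=3 -> substrate=1 bound=4 product=0
t=3: arr=0 -> substrate=0 bound=3 product=2
t=4: arr=1 -> substrate=0 bound=4 product=2
t=5: arr=3 -> substrate=1 bound=4 product=4
t=6: arr=0 -> substrate=0 bound=4 product=5
t=7: arr=0 -> substrate=0 bound=3 product=6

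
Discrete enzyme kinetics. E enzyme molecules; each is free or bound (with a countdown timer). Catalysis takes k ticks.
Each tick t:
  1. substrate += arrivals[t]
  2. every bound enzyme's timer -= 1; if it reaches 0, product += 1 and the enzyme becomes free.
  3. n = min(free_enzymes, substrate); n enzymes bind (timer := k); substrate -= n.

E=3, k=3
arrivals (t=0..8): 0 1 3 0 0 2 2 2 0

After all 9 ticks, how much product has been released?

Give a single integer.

Answer: 6

Derivation:
t=0: arr=0 -> substrate=0 bound=0 product=0
t=1: arr=1 -> substrate=0 bound=1 product=0
t=2: arr=3 -> substrate=1 bound=3 product=0
t=3: arr=0 -> substrate=1 bound=3 product=0
t=4: arr=0 -> substrate=0 bound=3 product=1
t=5: arr=2 -> substrate=0 bound=3 product=3
t=6: arr=2 -> substrate=2 bound=3 product=3
t=7: arr=2 -> substrate=3 bound=3 product=4
t=8: arr=0 -> substrate=1 bound=3 product=6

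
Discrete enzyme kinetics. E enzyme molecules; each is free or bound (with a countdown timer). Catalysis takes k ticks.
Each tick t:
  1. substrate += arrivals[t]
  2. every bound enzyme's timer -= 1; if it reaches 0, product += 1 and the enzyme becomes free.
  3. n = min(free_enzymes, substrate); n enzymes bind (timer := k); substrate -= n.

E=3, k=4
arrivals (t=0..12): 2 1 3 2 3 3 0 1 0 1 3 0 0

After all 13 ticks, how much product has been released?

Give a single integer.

Answer: 8

Derivation:
t=0: arr=2 -> substrate=0 bound=2 product=0
t=1: arr=1 -> substrate=0 bound=3 product=0
t=2: arr=3 -> substrate=3 bound=3 product=0
t=3: arr=2 -> substrate=5 bound=3 product=0
t=4: arr=3 -> substrate=6 bound=3 product=2
t=5: arr=3 -> substrate=8 bound=3 product=3
t=6: arr=0 -> substrate=8 bound=3 product=3
t=7: arr=1 -> substrate=9 bound=3 product=3
t=8: arr=0 -> substrate=7 bound=3 product=5
t=9: arr=1 -> substrate=7 bound=3 product=6
t=10: arr=3 -> substrate=10 bound=3 product=6
t=11: arr=0 -> substrate=10 bound=3 product=6
t=12: arr=0 -> substrate=8 bound=3 product=8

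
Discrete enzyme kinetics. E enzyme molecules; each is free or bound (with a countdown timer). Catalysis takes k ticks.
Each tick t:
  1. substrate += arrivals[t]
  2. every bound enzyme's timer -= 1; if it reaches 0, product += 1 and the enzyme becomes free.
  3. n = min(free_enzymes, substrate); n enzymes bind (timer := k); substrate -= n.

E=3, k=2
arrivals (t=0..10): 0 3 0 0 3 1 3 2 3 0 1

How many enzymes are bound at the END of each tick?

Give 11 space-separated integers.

Answer: 0 3 3 0 3 3 3 3 3 3 3

Derivation:
t=0: arr=0 -> substrate=0 bound=0 product=0
t=1: arr=3 -> substrate=0 bound=3 product=0
t=2: arr=0 -> substrate=0 bound=3 product=0
t=3: arr=0 -> substrate=0 bound=0 product=3
t=4: arr=3 -> substrate=0 bound=3 product=3
t=5: arr=1 -> substrate=1 bound=3 product=3
t=6: arr=3 -> substrate=1 bound=3 product=6
t=7: arr=2 -> substrate=3 bound=3 product=6
t=8: arr=3 -> substrate=3 bound=3 product=9
t=9: arr=0 -> substrate=3 bound=3 product=9
t=10: arr=1 -> substrate=1 bound=3 product=12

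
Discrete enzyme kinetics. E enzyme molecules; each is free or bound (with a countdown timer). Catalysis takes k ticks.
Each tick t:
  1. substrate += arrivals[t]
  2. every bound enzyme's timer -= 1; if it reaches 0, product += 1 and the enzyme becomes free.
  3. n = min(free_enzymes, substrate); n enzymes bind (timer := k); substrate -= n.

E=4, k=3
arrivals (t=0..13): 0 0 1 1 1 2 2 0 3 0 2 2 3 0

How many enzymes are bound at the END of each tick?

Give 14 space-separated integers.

Answer: 0 0 1 2 3 4 4 4 4 4 4 4 4 4

Derivation:
t=0: arr=0 -> substrate=0 bound=0 product=0
t=1: arr=0 -> substrate=0 bound=0 product=0
t=2: arr=1 -> substrate=0 bound=1 product=0
t=3: arr=1 -> substrate=0 bound=2 product=0
t=4: arr=1 -> substrate=0 bound=3 product=0
t=5: arr=2 -> substrate=0 bound=4 product=1
t=6: arr=2 -> substrate=1 bound=4 product=2
t=7: arr=0 -> substrate=0 bound=4 product=3
t=8: arr=3 -> substrate=1 bound=4 product=5
t=9: arr=0 -> substrate=0 bound=4 product=6
t=10: arr=2 -> substrate=1 bound=4 product=7
t=11: arr=2 -> substrate=1 bound=4 product=9
t=12: arr=3 -> substrate=3 bound=4 product=10
t=13: arr=0 -> substrate=2 bound=4 product=11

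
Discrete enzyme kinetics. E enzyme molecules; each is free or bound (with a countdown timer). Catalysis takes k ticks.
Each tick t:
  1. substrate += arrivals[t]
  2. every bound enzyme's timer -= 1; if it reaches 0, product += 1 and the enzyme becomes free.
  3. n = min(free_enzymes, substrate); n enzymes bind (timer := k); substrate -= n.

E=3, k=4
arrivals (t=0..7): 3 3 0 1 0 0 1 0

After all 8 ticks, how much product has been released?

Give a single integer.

Answer: 3

Derivation:
t=0: arr=3 -> substrate=0 bound=3 product=0
t=1: arr=3 -> substrate=3 bound=3 product=0
t=2: arr=0 -> substrate=3 bound=3 product=0
t=3: arr=1 -> substrate=4 bound=3 product=0
t=4: arr=0 -> substrate=1 bound=3 product=3
t=5: arr=0 -> substrate=1 bound=3 product=3
t=6: arr=1 -> substrate=2 bound=3 product=3
t=7: arr=0 -> substrate=2 bound=3 product=3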